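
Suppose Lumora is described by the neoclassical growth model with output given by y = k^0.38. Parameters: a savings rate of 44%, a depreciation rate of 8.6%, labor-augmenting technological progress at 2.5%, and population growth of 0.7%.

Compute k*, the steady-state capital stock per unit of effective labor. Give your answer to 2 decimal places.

In steady state, investment equals break-even investment: s·k^α = (n + g + δ)·k.
Rearranging, k^(1−α) = s / (n + g + δ).
k^0.62 = 0.44 / (0.007 + 0.025 + 0.086) = 0.44 / 0.118 = 3.7288
k* = 3.7288^(1/0.62) ≈ 8.3538

k* = 8.35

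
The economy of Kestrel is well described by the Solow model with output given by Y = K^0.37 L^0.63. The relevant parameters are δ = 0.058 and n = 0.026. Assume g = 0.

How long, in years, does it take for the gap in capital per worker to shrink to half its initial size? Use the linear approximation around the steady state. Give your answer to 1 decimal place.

Near the steady state the convergence rate is λ = (1 − α)(n + δ).
λ = (1 − 0.37) × 0.084 = 0.63 × 0.084 = 0.05292
Half-life = ln 2 / λ = 0.6931 / 0.05292 ≈ 13.10 years

about 13.1 years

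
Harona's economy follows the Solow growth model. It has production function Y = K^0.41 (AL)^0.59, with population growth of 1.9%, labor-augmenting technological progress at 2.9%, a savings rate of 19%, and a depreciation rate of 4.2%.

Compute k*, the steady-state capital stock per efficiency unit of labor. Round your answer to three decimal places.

k* ≈ 3.548

In steady state, investment equals break-even investment: s·k^α = (n + g + δ)·k.
Rearranging, k^(1−α) = s / (n + g + δ).
k^0.59 = 0.19 / (0.019 + 0.029 + 0.042) = 0.19 / 0.090 = 2.1111
k* = 2.1111^(1/0.59) ≈ 3.5483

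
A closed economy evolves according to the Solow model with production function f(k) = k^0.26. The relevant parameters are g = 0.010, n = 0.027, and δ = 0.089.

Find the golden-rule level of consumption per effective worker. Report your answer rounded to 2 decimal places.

At the golden rule, f'(k) = n + g + δ, so α·k^(α−1) = n + g + δ and k_gold = (α/(n + g + δ))^(1/(1−α)).
k_gold = (0.26/0.126)^(1/0.74) = 2.0635^1.3514 ≈ 2.6617
c_gold = f(k_gold) − (n + g + δ)·k_gold = 1.2899 − 0.126×2.6617 ≈ 0.9545

c_gold ≈ 0.95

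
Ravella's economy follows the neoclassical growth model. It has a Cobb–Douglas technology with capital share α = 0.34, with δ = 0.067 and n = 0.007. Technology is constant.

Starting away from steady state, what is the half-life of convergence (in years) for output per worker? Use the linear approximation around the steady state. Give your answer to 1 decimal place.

half-life ≈ 14.2 years

Near the steady state the convergence rate is λ = (1 − α)(n + δ).
λ = (1 − 0.34) × 0.074 = 0.66 × 0.074 = 0.04884
Half-life = ln 2 / λ = 0.6931 / 0.04884 ≈ 14.19 years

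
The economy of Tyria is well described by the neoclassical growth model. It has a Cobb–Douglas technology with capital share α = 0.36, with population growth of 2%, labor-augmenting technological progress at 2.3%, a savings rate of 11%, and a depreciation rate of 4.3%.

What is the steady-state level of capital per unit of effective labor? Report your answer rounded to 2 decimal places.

In steady state, investment equals break-even investment: s·k^α = (n + g + δ)·k.
Rearranging, k^(1−α) = s / (n + g + δ).
k^0.64 = 0.11 / (0.020 + 0.023 + 0.043) = 0.11 / 0.086 = 1.2791
k* = 1.2791^(1/0.64) ≈ 1.4691

k* ≈ 1.47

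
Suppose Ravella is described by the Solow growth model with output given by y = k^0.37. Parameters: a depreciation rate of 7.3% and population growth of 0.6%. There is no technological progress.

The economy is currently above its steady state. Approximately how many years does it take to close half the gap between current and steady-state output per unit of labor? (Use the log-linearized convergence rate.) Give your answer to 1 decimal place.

t_½ ≈ 13.9 years

Near the steady state the convergence rate is λ = (1 − α)(n + δ).
λ = (1 − 0.37) × 0.079 = 0.63 × 0.079 = 0.04977
Half-life = ln 2 / λ = 0.6931 / 0.04977 ≈ 13.93 years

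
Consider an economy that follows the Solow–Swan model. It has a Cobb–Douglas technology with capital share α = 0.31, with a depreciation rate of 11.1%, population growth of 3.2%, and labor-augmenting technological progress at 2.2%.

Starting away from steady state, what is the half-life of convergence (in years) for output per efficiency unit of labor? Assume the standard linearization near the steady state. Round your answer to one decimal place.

Near the steady state the convergence rate is λ = (1 − α)(n + g + δ).
λ = (1 − 0.31) × 0.165 = 0.69 × 0.165 = 0.11385
Half-life = ln 2 / λ = 0.6931 / 0.11385 ≈ 6.09 years

about 6.1 years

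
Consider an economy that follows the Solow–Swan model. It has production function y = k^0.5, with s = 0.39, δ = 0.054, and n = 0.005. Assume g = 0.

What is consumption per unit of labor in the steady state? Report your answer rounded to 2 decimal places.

Steady state requires s·f(k) = (n + δ)·k, i.e. s·k^α = (n + δ)·k.
Dividing both sides by k: k^(1−α) = s / (n + δ).
k^0.5 = 0.39 / (0.005 + 0.054) = 0.39 / 0.059 = 6.6102
k* = 6.6102^(1/0.5) ≈ 43.6947
y* = (k*)^α = 43.6947^0.5 ≈ 6.6102
c* = (1 − s)·y* = (1 − 0.39) × 6.6102 ≈ 4.0322

c* = 4.03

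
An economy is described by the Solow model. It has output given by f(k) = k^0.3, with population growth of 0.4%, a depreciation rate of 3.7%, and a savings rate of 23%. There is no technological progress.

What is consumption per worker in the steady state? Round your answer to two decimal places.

Steady state requires s·f(k) = (n + δ)·k, i.e. s·k^α = (n + δ)·k.
Dividing both sides by k: k^(1−α) = s / (n + δ).
k^0.7 = 0.23 / (0.004 + 0.037) = 0.23 / 0.041 = 5.6098
k* = 5.6098^(1/0.7) ≈ 11.7469
y* = (k*)^α = 11.7469^0.3 ≈ 2.0940
c* = (1 − s)·y* = (1 − 0.23) × 2.0940 ≈ 1.6124

c* = 1.61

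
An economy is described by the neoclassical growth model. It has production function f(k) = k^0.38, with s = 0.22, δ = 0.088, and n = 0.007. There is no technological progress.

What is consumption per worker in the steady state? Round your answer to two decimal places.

In steady state, investment equals break-even investment: s·k^α = (n + δ)·k.
Rearranging, k^(1−α) = s / (n + δ).
k^0.62 = 0.22 / (0.007 + 0.088) = 0.22 / 0.095 = 2.3158
k* = 2.3158^(1/0.62) ≈ 3.8746
y* = (k*)^α = 3.8746^0.38 ≈ 1.6731
c* = (1 − s)·y* = (1 − 0.22) × 1.6731 ≈ 1.3050

c* ≈ 1.31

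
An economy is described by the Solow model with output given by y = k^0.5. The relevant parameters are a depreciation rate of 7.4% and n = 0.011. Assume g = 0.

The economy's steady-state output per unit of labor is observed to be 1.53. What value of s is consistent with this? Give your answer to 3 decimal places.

In steady state, investment equals break-even investment: s·k^α = (n + δ)·k.
Since y* = [s/(n + δ)]^(α/(1−α)), we have s/(n + δ) = (y*)^((1−α)/α) = 1.53^1 = 1.5300.
Therefore s = 1.5300 × (n + δ) = 1.5300 × 0.085 = 0.1301.

s ≈ 0.130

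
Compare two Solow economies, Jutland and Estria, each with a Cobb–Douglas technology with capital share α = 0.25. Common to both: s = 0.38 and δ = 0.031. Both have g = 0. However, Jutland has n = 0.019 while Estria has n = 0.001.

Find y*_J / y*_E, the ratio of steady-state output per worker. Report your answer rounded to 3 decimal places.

ratio ≈ 0.862

Steady-state y* = [s/(n + δ)]^(α/(1−α)), so the ratio is [ (s_J/(n + δ)_J) / (s_E/(n + δ)_E) ]^0.3333.
s_J/(n + δ)_J = 0.38/0.050 = 7.6000; s_E/(n + δ)_E = 0.38/0.032 = 11.8750.
Ratio = (7.6000/11.8750)^0.3333 = 0.6400^0.3333 ≈ 0.8618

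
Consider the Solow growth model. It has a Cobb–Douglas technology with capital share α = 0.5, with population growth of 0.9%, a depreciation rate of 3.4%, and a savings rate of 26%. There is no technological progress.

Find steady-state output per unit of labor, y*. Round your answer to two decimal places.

y* ≈ 6.05

At the steady state, Δk = 0, so s·k^α = (n + δ)·k.
Dividing both sides by k: k^(1−α) = s / (n + δ).
k^0.5 = 0.26 / (0.009 + 0.034) = 0.26 / 0.043 = 6.0465
k* = 6.0465^(1/0.5) ≈ 36.5602
y* = (k*)^α = 36.5602^0.5 ≈ 6.0465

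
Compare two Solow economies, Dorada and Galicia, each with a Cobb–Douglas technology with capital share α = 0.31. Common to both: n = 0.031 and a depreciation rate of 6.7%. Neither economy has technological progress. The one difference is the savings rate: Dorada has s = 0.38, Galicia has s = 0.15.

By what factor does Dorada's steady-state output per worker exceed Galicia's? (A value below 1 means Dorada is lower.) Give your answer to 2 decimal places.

ratio ≈ 1.52

Steady-state y* = [s/(n + δ)]^(α/(1−α)), so the ratio is [ (s_D/(n + δ)_D) / (s_G/(n + δ)_G) ]^0.4493.
s_D/(n + δ)_D = 0.38/0.098 = 3.8776; s_G/(n + δ)_G = 0.15/0.098 = 1.5306.
Ratio = (3.8776/1.5306)^0.4493 = 2.5334^0.4493 ≈ 1.5184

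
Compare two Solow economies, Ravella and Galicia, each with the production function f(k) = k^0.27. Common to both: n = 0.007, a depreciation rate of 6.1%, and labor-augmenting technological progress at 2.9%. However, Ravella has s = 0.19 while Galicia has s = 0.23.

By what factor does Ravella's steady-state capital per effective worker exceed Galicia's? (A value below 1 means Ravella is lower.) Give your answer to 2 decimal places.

k*_R / k*_G ≈ 0.77

Steady-state k* = [s/(n + g + δ)]^(1/(1−α)), so the ratio is [ (s_R/(n + g + δ)_R) / (s_G/(n + g + δ)_G) ]^1.3699.
s_R/(n + g + δ)_R = 0.19/0.097 = 1.9588; s_G/(n + g + δ)_G = 0.23/0.097 = 2.3711.
Ratio = (1.9588/2.3711)^1.3699 = 0.8261^1.3699 ≈ 0.7697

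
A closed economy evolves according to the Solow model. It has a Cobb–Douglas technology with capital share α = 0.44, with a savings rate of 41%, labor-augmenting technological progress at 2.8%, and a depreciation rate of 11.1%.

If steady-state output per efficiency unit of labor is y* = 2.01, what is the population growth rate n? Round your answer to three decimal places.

At the steady state, Δk = 0, so s·k^α = (n + g + δ)·k.
Since y* = [s/(n + g + δ)]^(α/(1−α)), we have s/(n + g + δ) = (y*)^((1−α)/α) = 2.01^1.2727 = 2.4315.
Therefore n + g + δ = s / 2.4315 = 0.41 / 2.4315 = 0.1686, so n = 0.1686 − 0.139 = 0.0296.

n ≈ 0.030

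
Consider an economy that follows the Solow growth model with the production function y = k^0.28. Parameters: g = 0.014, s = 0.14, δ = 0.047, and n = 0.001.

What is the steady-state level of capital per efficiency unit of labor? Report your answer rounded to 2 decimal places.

In steady state, investment equals break-even investment: s·k^α = (n + g + δ)·k.
Dividing both sides by k: k^(1−α) = s / (n + g + δ).
k^0.72 = 0.14 / (0.001 + 0.014 + 0.047) = 0.14 / 0.062 = 2.2581
k* = 2.2581^(1/0.72) ≈ 3.0996

k* = 3.10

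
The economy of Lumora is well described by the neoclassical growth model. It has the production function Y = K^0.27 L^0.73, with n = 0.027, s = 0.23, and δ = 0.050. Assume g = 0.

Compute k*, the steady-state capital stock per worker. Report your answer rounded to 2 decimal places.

k* ≈ 4.48

Steady state requires s·f(k) = (n + δ)·k, i.e. s·k^α = (n + δ)·k.
Rearranging, k^(1−α) = s / (n + δ).
k^0.73 = 0.23 / (0.027 + 0.050) = 0.23 / 0.077 = 2.9870
k* = 2.9870^(1/0.73) ≈ 4.4772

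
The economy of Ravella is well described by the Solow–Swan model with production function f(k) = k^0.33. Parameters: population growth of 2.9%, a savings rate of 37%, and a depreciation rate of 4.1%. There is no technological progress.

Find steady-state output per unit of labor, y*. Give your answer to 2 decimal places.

y* = 2.27

In steady state, investment equals break-even investment: s·k^α = (n + δ)·k.
Dividing both sides by k: k^(1−α) = s / (n + δ).
k^0.67 = 0.37 / (0.029 + 0.041) = 0.37 / 0.070 = 5.2857
k* = 5.2857^(1/0.67) ≈ 12.0021
y* = (k*)^α = 12.0021^0.33 ≈ 2.2707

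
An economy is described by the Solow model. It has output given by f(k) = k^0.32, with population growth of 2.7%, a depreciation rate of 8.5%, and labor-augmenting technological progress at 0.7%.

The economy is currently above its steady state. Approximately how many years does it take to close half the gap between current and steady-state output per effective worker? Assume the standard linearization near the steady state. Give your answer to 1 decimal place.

Near the steady state the convergence rate is λ = (1 − α)(n + g + δ).
λ = (1 − 0.32) × 0.119 = 0.68 × 0.119 = 0.08092
Half-life = ln 2 / λ = 0.6931 / 0.08092 ≈ 8.57 years

half-life ≈ 8.6 years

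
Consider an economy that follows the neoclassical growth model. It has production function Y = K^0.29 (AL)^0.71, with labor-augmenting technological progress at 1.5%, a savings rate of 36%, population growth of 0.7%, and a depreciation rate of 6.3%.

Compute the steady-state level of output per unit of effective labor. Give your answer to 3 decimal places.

In steady state, investment equals break-even investment: s·k^α = (n + g + δ)·k.
Dividing both sides by k: k^(1−α) = s / (n + g + δ).
k^0.71 = 0.36 / (0.007 + 0.015 + 0.063) = 0.36 / 0.085 = 4.2353
k* = 4.2353^(1/0.71) ≈ 7.6372
y* = (k*)^α = 7.6372^0.29 ≈ 1.8032

y* = 1.803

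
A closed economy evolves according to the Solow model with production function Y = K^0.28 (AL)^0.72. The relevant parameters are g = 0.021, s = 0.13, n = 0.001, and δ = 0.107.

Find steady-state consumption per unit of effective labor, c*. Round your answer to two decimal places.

c* ≈ 0.87

Steady state requires s·f(k) = (n + g + δ)·k, i.e. s·k^α = (n + g + δ)·k.
Rearranging, k^(1−α) = s / (n + g + δ).
k^0.72 = 0.13 / (0.001 + 0.021 + 0.107) = 0.13 / 0.129 = 1.0078
k* = 1.0078^(1/0.72) ≈ 1.0108
y* = (k*)^α = 1.0108^0.28 ≈ 1.0030
c* = (1 − s)·y* = (1 − 0.13) × 1.0030 ≈ 0.8726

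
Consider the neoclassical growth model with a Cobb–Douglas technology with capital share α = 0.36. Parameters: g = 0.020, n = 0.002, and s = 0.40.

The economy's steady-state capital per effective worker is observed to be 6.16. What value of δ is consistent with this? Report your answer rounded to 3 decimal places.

δ ≈ 0.103

At the steady state, Δk = 0, so s·k^α = (n + g + δ)·k.
So s / (n + g + δ) = (k*)^(1−α) = 6.16^0.64 = 3.2013.
Therefore n + g + δ = s / 3.2013 = 0.40 / 3.2013 = 0.1249, so δ = 0.1249 − 0.022 = 0.1029.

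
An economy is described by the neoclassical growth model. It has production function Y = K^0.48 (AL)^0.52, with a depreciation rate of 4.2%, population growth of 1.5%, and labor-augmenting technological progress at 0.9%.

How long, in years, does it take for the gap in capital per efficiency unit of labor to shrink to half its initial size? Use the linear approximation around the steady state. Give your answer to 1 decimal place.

Near the steady state the convergence rate is λ = (1 − α)(n + g + δ).
λ = (1 − 0.48) × 0.066 = 0.52 × 0.066 = 0.03432
Half-life = ln 2 / λ = 0.6931 / 0.03432 ≈ 20.20 years

half-life ≈ 20.2 years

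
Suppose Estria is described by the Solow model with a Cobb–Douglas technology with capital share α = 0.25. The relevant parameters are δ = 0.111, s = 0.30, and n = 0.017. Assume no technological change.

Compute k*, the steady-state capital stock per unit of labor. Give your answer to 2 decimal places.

In steady state, investment equals break-even investment: s·k^α = (n + δ)·k.
Rearranging, k^(1−α) = s / (n + δ).
k^0.75 = 0.30 / (0.017 + 0.111) = 0.30 / 0.128 = 2.3438
k* = 2.3438^(1/0.75) ≈ 3.1133

k* = 3.11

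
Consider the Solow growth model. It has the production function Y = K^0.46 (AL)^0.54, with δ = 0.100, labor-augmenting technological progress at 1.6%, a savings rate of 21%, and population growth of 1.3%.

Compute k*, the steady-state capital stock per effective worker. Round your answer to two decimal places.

k* = 2.47

In steady state, investment equals break-even investment: s·k^α = (n + g + δ)·k.
Dividing both sides by k: k^(1−α) = s / (n + g + δ).
k^0.54 = 0.21 / (0.013 + 0.016 + 0.100) = 0.21 / 0.129 = 1.6279
k* = 1.6279^(1/0.54) ≈ 2.4655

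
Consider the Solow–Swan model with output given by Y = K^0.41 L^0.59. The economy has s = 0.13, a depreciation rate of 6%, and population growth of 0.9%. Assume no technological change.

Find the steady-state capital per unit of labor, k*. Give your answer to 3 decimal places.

At the steady state, Δk = 0, so s·k^α = (n + δ)·k.
Rearranging, k^(1−α) = s / (n + δ).
k^0.59 = 0.13 / (0.009 + 0.060) = 0.13 / 0.069 = 1.8841
k* = 1.8841^(1/0.59) ≈ 2.9260

k* = 2.926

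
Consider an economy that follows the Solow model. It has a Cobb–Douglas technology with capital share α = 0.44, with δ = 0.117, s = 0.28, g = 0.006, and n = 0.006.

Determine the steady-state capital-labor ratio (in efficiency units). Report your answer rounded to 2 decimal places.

k* ≈ 3.99

At the steady state, Δk = 0, so s·k^α = (n + g + δ)·k.
Dividing both sides by k: k^(1−α) = s / (n + g + δ).
k^0.56 = 0.28 / (0.006 + 0.006 + 0.117) = 0.28 / 0.129 = 2.1705
k* = 2.1705^(1/0.56) ≈ 3.9902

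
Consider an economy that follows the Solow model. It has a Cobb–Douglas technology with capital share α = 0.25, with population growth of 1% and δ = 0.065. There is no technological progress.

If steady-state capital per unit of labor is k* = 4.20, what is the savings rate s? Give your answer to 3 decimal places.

In steady state, investment equals break-even investment: s·k^α = (n + δ)·k.
So s / (n + δ) = (k*)^(1−α) = 4.20^0.75 = 2.9338.
Therefore s = 2.9338 × (n + δ) = 2.9338 × 0.075 = 0.2200.

s ≈ 0.220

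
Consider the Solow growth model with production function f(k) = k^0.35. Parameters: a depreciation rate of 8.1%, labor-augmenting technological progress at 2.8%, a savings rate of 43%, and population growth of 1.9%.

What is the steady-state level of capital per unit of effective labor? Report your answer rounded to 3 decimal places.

In steady state, investment equals break-even investment: s·k^α = (n + g + δ)·k.
Dividing both sides by k: k^(1−α) = s / (n + g + δ).
k^0.65 = 0.43 / (0.019 + 0.028 + 0.081) = 0.43 / 0.128 = 3.3594
k* = 3.3594^(1/0.65) ≈ 6.4511

k* = 6.451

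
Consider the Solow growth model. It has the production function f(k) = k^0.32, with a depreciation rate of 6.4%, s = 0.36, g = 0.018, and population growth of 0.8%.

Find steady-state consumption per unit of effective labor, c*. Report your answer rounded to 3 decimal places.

c* = 1.229

Steady state requires s·f(k) = (n + g + δ)·k, i.e. s·k^α = (n + g + δ)·k.
Rearranging, k^(1−α) = s / (n + g + δ).
k^0.68 = 0.36 / (0.008 + 0.018 + 0.064) = 0.36 / 0.090 = 4.0000
k* = 4.0000^(1/0.68) ≈ 7.6804
y* = (k*)^α = 7.6804^0.32 ≈ 1.9201
c* = (1 − s)·y* = (1 − 0.36) × 1.9201 ≈ 1.2289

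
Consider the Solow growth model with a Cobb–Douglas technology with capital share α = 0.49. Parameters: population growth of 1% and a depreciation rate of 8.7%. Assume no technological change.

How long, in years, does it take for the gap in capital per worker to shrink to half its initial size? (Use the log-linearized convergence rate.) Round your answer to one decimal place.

half-life ≈ 14.0 years

Near the steady state the convergence rate is λ = (1 − α)(n + δ).
λ = (1 − 0.49) × 0.097 = 0.51 × 0.097 = 0.04947
Half-life = ln 2 / λ = 0.6931 / 0.04947 ≈ 14.01 years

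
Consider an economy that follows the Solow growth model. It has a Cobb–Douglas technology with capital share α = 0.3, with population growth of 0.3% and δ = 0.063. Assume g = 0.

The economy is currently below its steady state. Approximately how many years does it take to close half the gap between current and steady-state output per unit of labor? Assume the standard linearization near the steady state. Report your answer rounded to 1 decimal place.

t_½ ≈ 15.0 years

Near the steady state the convergence rate is λ = (1 − α)(n + δ).
λ = (1 − 0.3) × 0.066 = 0.7 × 0.066 = 0.0462
Half-life = ln 2 / λ = 0.6931 / 0.0462 ≈ 15.00 years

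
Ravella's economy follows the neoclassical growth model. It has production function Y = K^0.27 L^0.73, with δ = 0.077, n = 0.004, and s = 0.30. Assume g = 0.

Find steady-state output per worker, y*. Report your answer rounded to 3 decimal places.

At the steady state, Δk = 0, so s·k^α = (n + δ)·k.
Rearranging, k^(1−α) = s / (n + δ).
k^0.73 = 0.30 / (0.004 + 0.077) = 0.30 / 0.081 = 3.7037
k* = 3.7037^(1/0.73) ≈ 6.0111
y* = (k*)^α = 6.0111^0.27 ≈ 1.6230

y* = 1.623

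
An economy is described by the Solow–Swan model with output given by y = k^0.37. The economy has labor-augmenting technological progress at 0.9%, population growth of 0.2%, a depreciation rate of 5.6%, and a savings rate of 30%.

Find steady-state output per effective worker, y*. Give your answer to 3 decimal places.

Steady state requires s·f(k) = (n + g + δ)·k, i.e. s·k^α = (n + g + δ)·k.
Dividing both sides by k: k^(1−α) = s / (n + g + δ).
k^0.63 = 0.30 / (0.002 + 0.009 + 0.056) = 0.30 / 0.067 = 4.4776
k* = 4.4776^(1/0.63) ≈ 10.7995
y* = (k*)^α = 10.7995^0.37 ≈ 2.4119

y* = 2.412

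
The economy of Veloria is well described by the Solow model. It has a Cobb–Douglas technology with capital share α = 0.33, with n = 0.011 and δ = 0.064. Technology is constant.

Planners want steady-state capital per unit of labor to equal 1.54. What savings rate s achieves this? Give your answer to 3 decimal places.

At the steady state, Δk = 0, so s·k^α = (n + δ)·k.
So s / (n + δ) = (k*)^(1−α) = 1.54^0.67 = 1.3355.
Therefore s = 1.3355 × (n + δ) = 1.3355 × 0.075 = 0.1002.

s ≈ 0.100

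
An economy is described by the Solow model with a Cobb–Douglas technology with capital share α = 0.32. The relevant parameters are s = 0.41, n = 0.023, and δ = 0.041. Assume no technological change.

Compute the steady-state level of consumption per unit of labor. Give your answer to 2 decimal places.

c* = 1.41

In steady state, investment equals break-even investment: s·k^α = (n + δ)·k.
Rearranging, k^(1−α) = s / (n + δ).
k^0.68 = 0.41 / (0.023 + 0.041) = 0.41 / 0.064 = 6.4063
k* = 6.4063^(1/0.68) ≈ 15.3528
y* = (k*)^α = 15.3528^0.32 ≈ 2.3965
c* = (1 − s)·y* = (1 − 0.41) × 2.3965 ≈ 1.4139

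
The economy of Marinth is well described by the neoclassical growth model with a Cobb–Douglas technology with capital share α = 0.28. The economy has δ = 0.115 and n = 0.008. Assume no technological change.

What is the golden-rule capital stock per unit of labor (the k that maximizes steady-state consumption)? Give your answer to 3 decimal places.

The golden rule sets f'(k) = n + δ, i.e. α·k^(α−1) = n + δ.
So k^(1−α) = α / (n + δ) = 0.28 / 0.123 = 2.2764.
k_gold = 2.2764^(1/0.72) ≈ 3.1346

k_gold ≈ 3.135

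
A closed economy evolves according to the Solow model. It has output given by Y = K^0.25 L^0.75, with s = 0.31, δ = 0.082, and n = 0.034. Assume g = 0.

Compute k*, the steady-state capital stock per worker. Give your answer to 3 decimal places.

k* ≈ 3.709

Steady state requires s·f(k) = (n + δ)·k, i.e. s·k^α = (n + δ)·k.
Rearranging, k^(1−α) = s / (n + δ).
k^0.75 = 0.31 / (0.034 + 0.082) = 0.31 / 0.116 = 2.6724
k* = 2.6724^(1/0.75) ≈ 3.7085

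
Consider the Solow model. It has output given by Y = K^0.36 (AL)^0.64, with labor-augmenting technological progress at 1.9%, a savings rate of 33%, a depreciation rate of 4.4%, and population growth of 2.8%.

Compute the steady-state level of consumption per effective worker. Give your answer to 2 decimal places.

In steady state, investment equals break-even investment: s·k^α = (n + g + δ)·k.
Dividing both sides by k: k^(1−α) = s / (n + g + δ).
k^0.64 = 0.33 / (0.028 + 0.019 + 0.044) = 0.33 / 0.091 = 3.6264
k* = 3.6264^(1/0.64) ≈ 7.4848
y* = (k*)^α = 7.4848^0.36 ≈ 2.0640
c* = (1 − s)·y* = (1 − 0.33) × 2.0640 ≈ 1.3829

c* ≈ 1.38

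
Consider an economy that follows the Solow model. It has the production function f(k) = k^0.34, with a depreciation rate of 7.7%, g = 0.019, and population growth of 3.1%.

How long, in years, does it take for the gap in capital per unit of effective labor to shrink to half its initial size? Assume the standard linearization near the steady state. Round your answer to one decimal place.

half-life ≈ 8.3 years

Near the steady state the convergence rate is λ = (1 − α)(n + g + δ).
λ = (1 − 0.34) × 0.127 = 0.66 × 0.127 = 0.08382
Half-life = ln 2 / λ = 0.6931 / 0.08382 ≈ 8.27 years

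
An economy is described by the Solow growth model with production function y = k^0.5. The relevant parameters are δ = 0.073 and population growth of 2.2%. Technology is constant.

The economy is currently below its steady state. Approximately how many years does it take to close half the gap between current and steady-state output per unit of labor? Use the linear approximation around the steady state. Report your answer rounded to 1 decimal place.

Near the steady state the convergence rate is λ = (1 − α)(n + δ).
λ = (1 − 0.5) × 0.095 = 0.5 × 0.095 = 0.0475
Half-life = ln 2 / λ = 0.6931 / 0.0475 ≈ 14.59 years

t_½ ≈ 14.6 years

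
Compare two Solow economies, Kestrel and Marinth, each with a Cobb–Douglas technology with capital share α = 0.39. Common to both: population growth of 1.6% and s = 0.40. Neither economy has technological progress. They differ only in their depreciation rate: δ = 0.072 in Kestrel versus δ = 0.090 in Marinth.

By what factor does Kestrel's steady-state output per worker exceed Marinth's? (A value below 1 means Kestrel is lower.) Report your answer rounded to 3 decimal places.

Steady-state y* = [s/(n + δ)]^(α/(1−α)), so the ratio is [ (s_K/(n + δ)_K) / (s_M/(n + δ)_M) ]^0.6393.
s_K/(n + δ)_K = 0.40/0.088 = 4.5455; s_M/(n + δ)_M = 0.40/0.106 = 3.7736.
Ratio = (4.5455/3.7736)^0.6393 = 1.2046^0.6393 ≈ 1.1264

ratio ≈ 1.126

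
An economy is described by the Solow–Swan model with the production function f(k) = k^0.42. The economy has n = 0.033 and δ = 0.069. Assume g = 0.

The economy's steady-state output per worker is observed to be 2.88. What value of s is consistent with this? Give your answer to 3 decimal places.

In steady state, investment equals break-even investment: s·k^α = (n + δ)·k.
Since y* = [s/(n + δ)]^(α/(1−α)), we have s/(n + δ) = (y*)^((1−α)/α) = 2.88^1.381 = 4.3094.
Therefore s = 4.3094 × (n + δ) = 4.3094 × 0.102 = 0.4396.

s ≈ 0.440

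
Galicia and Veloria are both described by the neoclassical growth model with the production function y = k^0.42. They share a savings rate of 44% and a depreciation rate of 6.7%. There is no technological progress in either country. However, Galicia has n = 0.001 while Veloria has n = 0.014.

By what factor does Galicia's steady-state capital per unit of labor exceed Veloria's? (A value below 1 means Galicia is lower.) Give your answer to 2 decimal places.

ratio ≈ 1.35

Steady-state k* = [s/(n + δ)]^(1/(1−α)), so the ratio is [ (s_G/(n + δ)_G) / (s_V/(n + δ)_V) ]^1.7241.
s_G/(n + δ)_G = 0.44/0.068 = 6.4706; s_V/(n + δ)_V = 0.44/0.081 = 5.4321.
Ratio = (6.4706/5.4321)^1.7241 = 1.1912^1.7241 ≈ 1.3521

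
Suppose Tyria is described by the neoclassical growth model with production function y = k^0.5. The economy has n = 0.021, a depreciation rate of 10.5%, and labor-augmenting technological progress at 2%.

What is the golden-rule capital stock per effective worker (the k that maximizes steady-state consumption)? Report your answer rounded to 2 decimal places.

k_gold ≈ 11.73

The golden rule sets f'(k) = n + g + δ, i.e. α·k^(α−1) = n + g + δ.
So k^(1−α) = α / (n + g + δ) = 0.5 / 0.146 = 3.4247.
k_gold = 3.4247^(1/0.5) ≈ 11.7286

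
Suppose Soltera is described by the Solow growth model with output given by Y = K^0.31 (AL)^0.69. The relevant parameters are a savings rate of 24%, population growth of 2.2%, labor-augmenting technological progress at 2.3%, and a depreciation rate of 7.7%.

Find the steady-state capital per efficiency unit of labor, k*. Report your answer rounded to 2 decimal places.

k* ≈ 2.67

At the steady state, Δk = 0, so s·k^α = (n + g + δ)·k.
Rearranging, k^(1−α) = s / (n + g + δ).
k^0.69 = 0.24 / (0.022 + 0.023 + 0.077) = 0.24 / 0.122 = 1.9672
k* = 1.9672^(1/0.69) ≈ 2.6660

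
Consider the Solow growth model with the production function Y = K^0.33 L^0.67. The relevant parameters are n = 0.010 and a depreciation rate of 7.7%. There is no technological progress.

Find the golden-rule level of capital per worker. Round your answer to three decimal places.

The golden rule sets f'(k) = n + δ, i.e. α·k^(α−1) = n + δ.
So k^(1−α) = α / (n + δ) = 0.33 / 0.087 = 3.7931.
k_gold = 3.7931^(1/0.67) ≈ 7.3143

k_gold ≈ 7.314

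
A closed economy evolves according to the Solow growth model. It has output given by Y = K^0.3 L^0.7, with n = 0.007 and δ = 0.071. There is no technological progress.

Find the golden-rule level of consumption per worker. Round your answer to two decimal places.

c_gold ≈ 1.25

At the golden rule, f'(k) = n + δ, so α·k^(α−1) = n + δ and k_gold = (α/(n + δ))^(1/(1−α)).
k_gold = (0.3/0.078)^(1/0.7) = 3.8462^1.4286 ≈ 6.8514
c_gold = f(k_gold) − (n + δ)·k_gold = 1.7813 − 0.078×6.8514 ≈ 1.2469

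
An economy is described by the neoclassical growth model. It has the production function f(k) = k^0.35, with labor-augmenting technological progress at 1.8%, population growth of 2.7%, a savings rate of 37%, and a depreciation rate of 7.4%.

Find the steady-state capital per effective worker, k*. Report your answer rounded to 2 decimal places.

At the steady state, Δk = 0, so s·k^α = (n + g + δ)·k.
Rearranging, k^(1−α) = s / (n + g + δ).
k^0.65 = 0.37 / (0.027 + 0.018 + 0.074) = 0.37 / 0.119 = 3.1092
k* = 3.1092^(1/0.65) ≈ 5.7269

k* ≈ 5.73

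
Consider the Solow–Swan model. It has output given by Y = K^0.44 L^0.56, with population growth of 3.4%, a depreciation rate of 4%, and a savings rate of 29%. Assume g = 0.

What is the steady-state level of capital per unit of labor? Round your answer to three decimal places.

k* = 11.461

In steady state, investment equals break-even investment: s·k^α = (n + δ)·k.
Rearranging, k^(1−α) = s / (n + δ).
k^0.56 = 0.29 / (0.034 + 0.040) = 0.29 / 0.074 = 3.9189
k* = 3.9189^(1/0.56) ≈ 11.4610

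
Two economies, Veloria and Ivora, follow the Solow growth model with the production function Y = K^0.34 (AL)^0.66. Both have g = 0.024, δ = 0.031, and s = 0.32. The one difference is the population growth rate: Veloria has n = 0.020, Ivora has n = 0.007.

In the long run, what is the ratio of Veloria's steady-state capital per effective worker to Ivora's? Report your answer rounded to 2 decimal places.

k*_V / k*_I ≈ 0.75

Steady-state k* = [s/(n + g + δ)]^(1/(1−α)), so the ratio is [ (s_V/(n + g + δ)_V) / (s_I/(n + g + δ)_I) ]^1.5152.
s_V/(n + g + δ)_V = 0.32/0.075 = 4.2667; s_I/(n + g + δ)_I = 0.32/0.062 = 5.1613.
Ratio = (4.2667/5.1613)^1.5152 = 0.8267^1.5152 ≈ 0.7495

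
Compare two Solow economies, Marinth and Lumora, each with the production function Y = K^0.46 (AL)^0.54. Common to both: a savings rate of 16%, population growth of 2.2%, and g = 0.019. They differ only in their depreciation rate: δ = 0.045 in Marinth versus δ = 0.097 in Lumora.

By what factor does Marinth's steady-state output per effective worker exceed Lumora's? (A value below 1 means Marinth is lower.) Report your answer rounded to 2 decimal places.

y*_M / y*_L ≈ 1.50

Steady-state y* = [s/(n + g + δ)]^(α/(1−α)), so the ratio is [ (s_M/(n + g + δ)_M) / (s_L/(n + g + δ)_L) ]^0.8519.
s_M/(n + g + δ)_M = 0.16/0.086 = 1.8605; s_L/(n + g + δ)_L = 0.16/0.138 = 1.1594.
Ratio = (1.8605/1.1594)^0.8519 = 1.6047^0.8519 ≈ 1.4961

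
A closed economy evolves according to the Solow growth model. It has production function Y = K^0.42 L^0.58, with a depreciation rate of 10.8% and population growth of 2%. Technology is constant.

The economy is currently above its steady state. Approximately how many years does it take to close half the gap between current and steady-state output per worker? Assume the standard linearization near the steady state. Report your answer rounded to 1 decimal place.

Near the steady state the convergence rate is λ = (1 − α)(n + δ).
λ = (1 − 0.42) × 0.128 = 0.58 × 0.128 = 0.07424
Half-life = ln 2 / λ = 0.6931 / 0.07424 ≈ 9.34 years

half-life ≈ 9.3 years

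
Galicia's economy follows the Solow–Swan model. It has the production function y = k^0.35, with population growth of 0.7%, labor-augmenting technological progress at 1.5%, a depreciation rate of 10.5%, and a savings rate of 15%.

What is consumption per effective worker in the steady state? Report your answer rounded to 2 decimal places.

Steady state requires s·f(k) = (n + g + δ)·k, i.e. s·k^α = (n + g + δ)·k.
Rearranging, k^(1−α) = s / (n + g + δ).
k^0.65 = 0.15 / (0.007 + 0.015 + 0.105) = 0.15 / 0.127 = 1.1811
k* = 1.1811^(1/0.65) ≈ 1.2918
y* = (k*)^α = 1.2918^0.35 ≈ 1.0938
c* = (1 − s)·y* = (1 − 0.15) × 1.0938 ≈ 0.9297

c* ≈ 0.93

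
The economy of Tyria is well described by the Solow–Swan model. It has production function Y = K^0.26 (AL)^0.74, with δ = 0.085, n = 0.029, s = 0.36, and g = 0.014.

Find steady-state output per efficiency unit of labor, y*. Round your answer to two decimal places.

y* = 1.44

In steady state, investment equals break-even investment: s·k^α = (n + g + δ)·k.
Dividing both sides by k: k^(1−α) = s / (n + g + δ).
k^0.74 = 0.36 / (0.029 + 0.014 + 0.085) = 0.36 / 0.128 = 2.8125
k* = 2.8125^(1/0.74) ≈ 4.0447
y* = (k*)^α = 4.0447^0.26 ≈ 1.4381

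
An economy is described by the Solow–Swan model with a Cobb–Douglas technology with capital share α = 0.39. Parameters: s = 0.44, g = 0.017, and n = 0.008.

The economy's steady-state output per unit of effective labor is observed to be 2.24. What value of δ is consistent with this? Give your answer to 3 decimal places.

δ ≈ 0.100

In steady state, investment equals break-even investment: s·k^α = (n + g + δ)·k.
Since y* = [s/(n + g + δ)]^(α/(1−α)), we have s/(n + g + δ) = (y*)^((1−α)/α) = 2.24^1.5641 = 3.5304.
Therefore n + g + δ = s / 3.5304 = 0.44 / 3.5304 = 0.1246, so δ = 0.1246 − 0.025 = 0.0996.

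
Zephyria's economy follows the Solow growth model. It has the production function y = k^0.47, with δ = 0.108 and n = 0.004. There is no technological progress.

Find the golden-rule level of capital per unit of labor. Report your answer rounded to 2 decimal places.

k_gold ≈ 14.97

The golden rule sets f'(k) = n + δ, i.e. α·k^(α−1) = n + δ.
So k^(1−α) = α / (n + δ) = 0.47 / 0.112 = 4.1964.
k_gold = 4.1964^(1/0.53) ≈ 14.9706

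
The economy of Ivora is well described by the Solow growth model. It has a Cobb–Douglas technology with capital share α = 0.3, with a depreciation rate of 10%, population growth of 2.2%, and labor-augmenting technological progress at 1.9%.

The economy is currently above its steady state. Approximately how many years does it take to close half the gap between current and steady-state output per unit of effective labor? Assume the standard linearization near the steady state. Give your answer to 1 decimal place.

t_½ ≈ 7.0 years

Near the steady state the convergence rate is λ = (1 − α)(n + g + δ).
λ = (1 − 0.3) × 0.141 = 0.7 × 0.141 = 0.0987
Half-life = ln 2 / λ = 0.6931 / 0.0987 ≈ 7.02 years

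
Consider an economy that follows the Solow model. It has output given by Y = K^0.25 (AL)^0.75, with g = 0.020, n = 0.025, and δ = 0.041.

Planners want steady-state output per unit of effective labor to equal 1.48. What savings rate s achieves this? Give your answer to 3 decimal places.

Steady state requires s·f(k) = (n + g + δ)·k, i.e. s·k^α = (n + g + δ)·k.
Since y* = [s/(n + g + δ)]^(α/(1−α)), we have s/(n + g + δ) = (y*)^((1−α)/α) = 1.48^3 = 3.2418.
Therefore s = 3.2418 × (n + g + δ) = 3.2418 × 0.086 = 0.2788.

s ≈ 0.279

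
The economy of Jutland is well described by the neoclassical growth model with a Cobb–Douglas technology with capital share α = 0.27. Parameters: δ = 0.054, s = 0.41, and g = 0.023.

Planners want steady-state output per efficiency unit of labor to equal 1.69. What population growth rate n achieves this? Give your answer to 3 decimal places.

In steady state, investment equals break-even investment: s·k^α = (n + g + δ)·k.
Since y* = [s/(n + g + δ)]^(α/(1−α)), we have s/(n + g + δ) = (y*)^((1−α)/α) = 1.69^2.7037 = 4.1318.
Therefore n + g + δ = s / 4.1318 = 0.41 / 4.1318 = 0.0992, so n = 0.0992 − 0.077 = 0.0222.

n ≈ 0.022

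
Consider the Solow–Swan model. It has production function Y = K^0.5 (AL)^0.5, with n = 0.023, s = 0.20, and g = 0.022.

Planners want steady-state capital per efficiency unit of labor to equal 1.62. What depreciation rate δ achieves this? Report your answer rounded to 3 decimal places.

δ ≈ 0.112

Steady state requires s·f(k) = (n + g + δ)·k, i.e. s·k^α = (n + g + δ)·k.
So s / (n + g + δ) = (k*)^(1−α) = 1.62^0.5 = 1.2728.
Therefore n + g + δ = s / 1.2728 = 0.20 / 1.2728 = 0.1571, so δ = 0.1571 − 0.045 = 0.1121.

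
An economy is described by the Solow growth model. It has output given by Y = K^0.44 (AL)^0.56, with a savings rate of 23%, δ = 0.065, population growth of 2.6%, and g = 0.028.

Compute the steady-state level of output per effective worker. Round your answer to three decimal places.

y* ≈ 1.678

In steady state, investment equals break-even investment: s·k^α = (n + g + δ)·k.
Dividing both sides by k: k^(1−α) = s / (n + g + δ).
k^0.56 = 0.23 / (0.026 + 0.028 + 0.065) = 0.23 / 0.119 = 1.9328
k* = 1.9328^(1/0.56) ≈ 3.2438
y* = (k*)^α = 3.2438^0.44 ≈ 1.6783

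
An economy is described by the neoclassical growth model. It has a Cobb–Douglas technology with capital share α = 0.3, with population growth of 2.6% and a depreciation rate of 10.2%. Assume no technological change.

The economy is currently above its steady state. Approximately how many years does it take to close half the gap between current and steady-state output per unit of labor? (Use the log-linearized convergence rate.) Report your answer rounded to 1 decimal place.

Near the steady state the convergence rate is λ = (1 − α)(n + δ).
λ = (1 − 0.3) × 0.128 = 0.7 × 0.128 = 0.0896
Half-life = ln 2 / λ = 0.6931 / 0.0896 ≈ 7.74 years

about 7.7 years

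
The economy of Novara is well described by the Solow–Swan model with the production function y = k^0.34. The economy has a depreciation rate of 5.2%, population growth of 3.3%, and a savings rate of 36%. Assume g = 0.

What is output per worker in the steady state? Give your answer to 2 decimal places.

y* ≈ 2.10

At the steady state, Δk = 0, so s·k^α = (n + δ)·k.
Dividing both sides by k: k^(1−α) = s / (n + δ).
k^0.66 = 0.36 / (0.033 + 0.052) = 0.36 / 0.085 = 4.2353
k* = 4.2353^(1/0.66) ≈ 8.9089
y* = (k*)^α = 8.9089^0.34 ≈ 2.1035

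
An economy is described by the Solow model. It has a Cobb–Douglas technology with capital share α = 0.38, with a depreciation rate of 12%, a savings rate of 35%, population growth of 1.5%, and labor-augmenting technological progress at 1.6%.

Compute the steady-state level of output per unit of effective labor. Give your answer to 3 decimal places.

Steady state requires s·f(k) = (n + g + δ)·k, i.e. s·k^α = (n + g + δ)·k.
Dividing both sides by k: k^(1−α) = s / (n + g + δ).
k^0.62 = 0.35 / (0.015 + 0.016 + 0.120) = 0.35 / 0.151 = 2.3179
k* = 2.3179^(1/0.62) ≈ 3.8803
y* = (k*)^α = 3.8803^0.38 ≈ 1.6741

y* = 1.674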